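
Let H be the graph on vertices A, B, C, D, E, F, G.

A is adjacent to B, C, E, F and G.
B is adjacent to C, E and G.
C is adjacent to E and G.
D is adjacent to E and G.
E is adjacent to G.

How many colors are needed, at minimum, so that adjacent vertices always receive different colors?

5

A, B, C, E, G are pairwise adjacent (a clique of size 5), so at least 5 colors are needed.
A valid assignment using 5 colors: A=3, B=5, C=4, D=3, E=2, F=1, G=1. Each edge has distinct colors on its endpoints.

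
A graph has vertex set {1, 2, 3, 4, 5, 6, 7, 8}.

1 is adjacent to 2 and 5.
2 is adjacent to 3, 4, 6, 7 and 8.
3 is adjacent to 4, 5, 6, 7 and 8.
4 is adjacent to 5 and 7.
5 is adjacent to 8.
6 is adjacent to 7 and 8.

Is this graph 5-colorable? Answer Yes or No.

Yes

The chromatic number is 4. 2, 3, 6, 8 are mutually adjacent (a clique of size 4), so at least 4 colors are needed.
4 colors suffice: color red → {2, 5}; color blue → {1, 3}; color green → {4, 6}; color yellow → {7, 8}.
Since 5 ≥ 4, a proper 5-coloring certainly exists.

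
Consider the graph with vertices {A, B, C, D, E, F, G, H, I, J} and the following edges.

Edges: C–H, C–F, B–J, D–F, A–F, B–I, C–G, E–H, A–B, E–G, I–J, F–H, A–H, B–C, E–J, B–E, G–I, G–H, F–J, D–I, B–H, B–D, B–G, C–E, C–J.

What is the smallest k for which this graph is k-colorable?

B, C, E, G, H are pairwise adjacent (a clique of size 5), so at least 5 colors are needed.
A valid assignment using 5 colors: A=2, B=1, C=2, D=3, E=5, F=1, G=4, H=3, I=2, J=3. Every edge joins two different colors.

5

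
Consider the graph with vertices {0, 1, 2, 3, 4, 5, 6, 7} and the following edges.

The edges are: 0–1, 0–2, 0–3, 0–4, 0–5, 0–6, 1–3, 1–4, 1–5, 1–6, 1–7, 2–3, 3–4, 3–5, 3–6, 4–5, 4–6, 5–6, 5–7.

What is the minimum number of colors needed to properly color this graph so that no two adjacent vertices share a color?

0, 1, 3, 4, 5, 6 form a clique, so at least 6 colors are needed.
6 colors suffice: 0=yellow, 1=red, 2=red, 3=green, 4=purple, 5=blue, 6=orange, 7=green. Every edge joins two different colors.

6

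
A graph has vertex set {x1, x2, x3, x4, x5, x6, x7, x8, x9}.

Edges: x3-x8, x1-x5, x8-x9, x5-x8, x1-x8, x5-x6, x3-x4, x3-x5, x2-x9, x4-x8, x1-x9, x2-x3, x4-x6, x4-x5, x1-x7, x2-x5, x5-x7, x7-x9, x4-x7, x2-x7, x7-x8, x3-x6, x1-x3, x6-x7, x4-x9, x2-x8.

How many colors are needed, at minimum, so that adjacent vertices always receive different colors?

4

x2, x7, x8, x9 form a clique, so at least 4 colors are needed.
One proper 4-coloring: x1=Y, x2=Y, x3=R, x4=Y, x5=G, x6=B, x7=R, x8=B, x9=G. Each edge has distinct colors on its endpoints.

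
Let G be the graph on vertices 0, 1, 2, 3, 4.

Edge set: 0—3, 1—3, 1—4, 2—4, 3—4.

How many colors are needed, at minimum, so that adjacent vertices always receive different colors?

3

1, 3, 4 form a triangle, so at least 3 colors are needed.
3 colors suffice: color a → {2, 3}; color b → {0, 4}; color c → {1}. Every edge joins two different colors.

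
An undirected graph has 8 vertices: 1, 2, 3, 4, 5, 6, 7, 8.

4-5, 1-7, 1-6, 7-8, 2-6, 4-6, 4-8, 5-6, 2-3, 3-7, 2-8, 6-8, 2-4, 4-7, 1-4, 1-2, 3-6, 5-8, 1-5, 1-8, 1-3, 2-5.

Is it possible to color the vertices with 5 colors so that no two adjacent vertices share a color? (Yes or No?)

No

1, 2, 4, 5, 6, 8 are mutually adjacent (a clique of size 6), so at least 6 colors are needed.
So 5 colors are not enough.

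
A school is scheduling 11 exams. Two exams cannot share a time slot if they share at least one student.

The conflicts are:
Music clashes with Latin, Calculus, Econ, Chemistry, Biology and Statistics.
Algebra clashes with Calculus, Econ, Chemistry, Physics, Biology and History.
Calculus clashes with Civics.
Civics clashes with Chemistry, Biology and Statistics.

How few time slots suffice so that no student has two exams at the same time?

Algebra and Econ conflict, so at least 2 time slots are needed.
A valid assignment using 2 time slots: Music=1, Algebra=1, Latin=2, Calculus=2, Civics=1, Econ=2, Chemistry=2, Physics=2, Biology=2, Statistics=2, History=2. No two conflicting exams share a time slot.

2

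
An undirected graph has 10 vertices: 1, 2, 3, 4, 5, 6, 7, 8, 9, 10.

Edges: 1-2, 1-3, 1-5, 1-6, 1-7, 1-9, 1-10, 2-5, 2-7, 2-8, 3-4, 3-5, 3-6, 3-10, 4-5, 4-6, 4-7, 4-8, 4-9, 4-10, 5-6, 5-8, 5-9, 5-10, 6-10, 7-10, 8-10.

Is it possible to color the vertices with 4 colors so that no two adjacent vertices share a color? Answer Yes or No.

1, 3, 5, 6, 10 form a clique, so at least 5 colors are needed.
So 4 colors are not enough.

No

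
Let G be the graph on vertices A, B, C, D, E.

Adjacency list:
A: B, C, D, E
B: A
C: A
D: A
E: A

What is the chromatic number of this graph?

A and D are adjacent, so at least 2 colors are needed.
2 colors suffice: color red → {A}; color blue → {B, C, D, E}. No two adjacent vertices share a color.

2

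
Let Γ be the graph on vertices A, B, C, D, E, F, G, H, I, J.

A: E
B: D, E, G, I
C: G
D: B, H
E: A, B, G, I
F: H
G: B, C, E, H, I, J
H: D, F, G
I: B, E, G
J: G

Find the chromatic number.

B, E, G, I are mutually adjacent (a clique of size 4), so at least 4 colors are needed.
One proper 4-coloring: A=1, B=2, C=2, D=1, E=3, F=1, G=1, H=2, I=4, J=2. Every edge joins two different colors.

4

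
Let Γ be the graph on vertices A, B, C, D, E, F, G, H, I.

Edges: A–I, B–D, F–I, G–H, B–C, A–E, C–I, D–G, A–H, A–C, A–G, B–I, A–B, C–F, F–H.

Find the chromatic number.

A, B, C, I form a clique, so at least 4 colors are needed.
A valid assignment using 4 colors: A=1, B=2, C=4, D=1, E=2, F=1, G=2, H=3, I=3. No two adjacent vertices share a color.

4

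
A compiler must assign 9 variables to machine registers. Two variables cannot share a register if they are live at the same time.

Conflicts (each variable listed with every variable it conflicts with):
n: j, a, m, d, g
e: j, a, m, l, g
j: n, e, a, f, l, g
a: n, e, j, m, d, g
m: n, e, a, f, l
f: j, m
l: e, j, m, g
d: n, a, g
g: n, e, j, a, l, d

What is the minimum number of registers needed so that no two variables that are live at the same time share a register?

4

e, j, l, g pairwise conflict, so at least 4 registers are needed.
4 registers suffice: n=4, e=4, j=3, a=1, m=2, f=1, l=1, d=3, g=2. No two conflicting variables share a register.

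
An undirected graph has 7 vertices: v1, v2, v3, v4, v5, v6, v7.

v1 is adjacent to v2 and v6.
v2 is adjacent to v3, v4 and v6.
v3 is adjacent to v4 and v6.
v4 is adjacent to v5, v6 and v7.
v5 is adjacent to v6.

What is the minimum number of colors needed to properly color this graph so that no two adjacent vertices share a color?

4

v2, v3, v4, v6 are mutually adjacent (a clique of size 4), so at least 4 colors are needed.
4 colors suffice: v1=red, v2=green, v3=yellow, v4=red, v5=green, v6=blue, v7=blue. No two adjacent vertices share a color.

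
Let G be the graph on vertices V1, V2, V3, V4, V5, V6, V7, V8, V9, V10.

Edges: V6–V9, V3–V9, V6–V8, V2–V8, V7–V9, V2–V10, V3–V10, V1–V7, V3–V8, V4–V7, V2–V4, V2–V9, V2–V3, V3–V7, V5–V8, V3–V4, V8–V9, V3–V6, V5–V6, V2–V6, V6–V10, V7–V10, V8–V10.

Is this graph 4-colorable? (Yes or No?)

No

V2, V3, V6, V8, V9 are pairwise adjacent (a clique of size 5), so at least 5 colors are needed.
So 4 colors are not enough.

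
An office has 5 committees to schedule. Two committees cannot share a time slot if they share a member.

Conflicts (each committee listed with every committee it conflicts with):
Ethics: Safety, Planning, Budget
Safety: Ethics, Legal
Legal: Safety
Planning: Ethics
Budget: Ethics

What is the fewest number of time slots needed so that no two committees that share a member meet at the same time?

Ethics and Safety conflict, so at least 2 time slots are needed.
2 time slots suffice: time slot 1 → {Ethics, Legal}; time slot 2 → {Safety, Planning, Budget}. No two conflicting committees share a time slot.

2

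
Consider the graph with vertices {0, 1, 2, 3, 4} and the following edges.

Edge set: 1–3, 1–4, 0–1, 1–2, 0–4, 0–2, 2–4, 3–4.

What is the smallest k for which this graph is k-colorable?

0, 1, 2, 4 are mutually adjacent (a clique of size 4), so at least 4 colors are needed.
4 colors suffice: 0=c, 1=b, 2=d, 3=c, 4=a. Each edge has distinct colors on its endpoints.

4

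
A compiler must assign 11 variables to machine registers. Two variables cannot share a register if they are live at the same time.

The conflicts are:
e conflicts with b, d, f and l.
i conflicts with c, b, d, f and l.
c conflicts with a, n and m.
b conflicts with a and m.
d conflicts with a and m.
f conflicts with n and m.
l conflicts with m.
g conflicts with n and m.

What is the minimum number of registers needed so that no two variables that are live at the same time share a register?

2

i and d conflict, so at least 2 registers are needed.
2 registers suffice: e=1, i=1, c=2, b=2, d=2, f=2, l=2, a=1, g=2, n=1, m=1. Every pair that conflicts lands in different registers.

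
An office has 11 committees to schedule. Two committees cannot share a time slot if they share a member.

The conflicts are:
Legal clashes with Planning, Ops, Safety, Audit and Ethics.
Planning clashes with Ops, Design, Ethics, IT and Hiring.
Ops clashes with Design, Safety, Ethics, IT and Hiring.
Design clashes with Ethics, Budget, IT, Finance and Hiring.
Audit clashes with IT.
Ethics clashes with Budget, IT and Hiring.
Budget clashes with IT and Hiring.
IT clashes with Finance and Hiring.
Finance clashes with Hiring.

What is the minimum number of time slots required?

6

Planning, Ops, Design, Ethics, IT, Hiring are mutually in conflict, so at least 6 time slots are needed.
6 time slots suffice: time slot 1 → {Legal, IT}; time slot 2 → {Design, Safety, Audit}; time slot 3 → {Ops, Budget, Finance}; time slot 4 → {Ethics}; time slot 5 → {Hiring}; time slot 6 → {Planning}. Each listed conflict is separated.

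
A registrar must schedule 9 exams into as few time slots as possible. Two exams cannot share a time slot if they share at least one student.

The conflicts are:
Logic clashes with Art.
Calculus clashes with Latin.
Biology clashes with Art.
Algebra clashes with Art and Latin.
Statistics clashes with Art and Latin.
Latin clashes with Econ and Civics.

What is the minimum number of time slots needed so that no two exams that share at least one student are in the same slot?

Calculus and Latin conflict, so at least 2 time slots are needed.
2 time slots suffice: time slot 1 → {Art, Latin}; time slot 2 → {Logic, Calculus, Biology, Algebra, Statistics, Econ, Civics}. Every pair that conflicts lands in different time slots.

2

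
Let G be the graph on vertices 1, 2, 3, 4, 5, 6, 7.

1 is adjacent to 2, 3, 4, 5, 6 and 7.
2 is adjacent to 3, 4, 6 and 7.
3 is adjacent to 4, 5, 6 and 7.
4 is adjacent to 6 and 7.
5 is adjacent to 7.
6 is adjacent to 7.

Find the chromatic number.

1, 2, 3, 4, 6, 7 are mutually adjacent (a clique of size 6), so at least 6 colors are needed.
6 colors suffice: 1=b, 2=d, 3=a, 4=f, 5=d, 6=e, 7=c. No two adjacent vertices share a color.

6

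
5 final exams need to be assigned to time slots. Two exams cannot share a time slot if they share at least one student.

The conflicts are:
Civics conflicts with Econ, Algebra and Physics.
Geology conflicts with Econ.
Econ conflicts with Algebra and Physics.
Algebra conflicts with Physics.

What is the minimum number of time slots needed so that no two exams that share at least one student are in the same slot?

Civics, Econ, Algebra, Physics are mutually in conflict, so at least 4 time slots are needed.
4 time slots suffice: time slot 1 → {Econ}; time slot 2 → {Geology, Physics}; time slot 3 → {Algebra}; time slot 4 → {Civics}. Each listed conflict is separated.

4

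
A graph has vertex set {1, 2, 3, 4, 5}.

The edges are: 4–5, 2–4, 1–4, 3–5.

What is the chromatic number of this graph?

2 and 4 are adjacent, so at least 2 colors are needed.
One proper 2-coloring: 1=blue, 2=blue, 3=red, 4=red, 5=blue. Each edge has distinct colors on its endpoints.

2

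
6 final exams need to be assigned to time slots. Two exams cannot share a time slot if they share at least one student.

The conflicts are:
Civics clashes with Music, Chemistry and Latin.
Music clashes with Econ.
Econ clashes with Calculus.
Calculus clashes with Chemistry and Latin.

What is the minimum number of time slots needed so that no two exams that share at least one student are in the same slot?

3

The cycle Civics-Music-Econ-Calculus-Latin-Civics has odd length 5, so it cannot be 2-colored; at least 3 time slots are needed.
3 time slots suffice: time slot 1 → {Civics, Calculus}; time slot 2 → {Econ, Chemistry, Latin}; time slot 3 → {Music}. Each listed conflict is separated.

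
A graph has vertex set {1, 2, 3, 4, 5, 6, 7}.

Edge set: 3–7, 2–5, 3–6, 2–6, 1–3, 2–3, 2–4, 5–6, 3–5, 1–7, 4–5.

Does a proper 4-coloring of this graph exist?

The chromatic number is 4. 2, 3, 5, 6 form a clique, so at least 4 colors are needed.
4 colors suffice: color red → {3, 4}; color blue → {1, 5}; color green → {2, 7}; color yellow → {6}.
That is already a proper 4-coloring.

Yes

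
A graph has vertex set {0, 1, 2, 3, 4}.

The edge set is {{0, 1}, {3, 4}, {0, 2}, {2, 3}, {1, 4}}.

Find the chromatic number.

3

The cycle 4-1-0-2-3-4 has odd length 5, so it cannot be 2-colored; at least 3 colors are needed.
3 colors suffice: color a → {0, 3}; color b → {1, 2}; color c → {4}. Each edge has distinct colors on its endpoints.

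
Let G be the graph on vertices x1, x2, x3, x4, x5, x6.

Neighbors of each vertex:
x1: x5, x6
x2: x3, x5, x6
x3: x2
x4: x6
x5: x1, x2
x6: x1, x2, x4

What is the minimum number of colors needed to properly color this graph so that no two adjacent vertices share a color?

2

x1 and x6 are adjacent, so at least 2 colors are needed.
A valid assignment using 2 colors: x1=1, x2=1, x3=2, x4=1, x5=2, x6=2. Every edge joins two different colors.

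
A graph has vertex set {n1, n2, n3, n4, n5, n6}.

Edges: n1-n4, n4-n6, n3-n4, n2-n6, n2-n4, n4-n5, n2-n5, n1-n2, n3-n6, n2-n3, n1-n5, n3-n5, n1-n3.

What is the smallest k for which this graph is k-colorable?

5

n1, n2, n3, n4, n5 are mutually adjacent (a clique of size 5), so at least 5 colors are needed.
One proper 5-coloring: n1=P, n2=R, n3=B, n4=G, n5=Y, n6=Y. Each edge has distinct colors on its endpoints.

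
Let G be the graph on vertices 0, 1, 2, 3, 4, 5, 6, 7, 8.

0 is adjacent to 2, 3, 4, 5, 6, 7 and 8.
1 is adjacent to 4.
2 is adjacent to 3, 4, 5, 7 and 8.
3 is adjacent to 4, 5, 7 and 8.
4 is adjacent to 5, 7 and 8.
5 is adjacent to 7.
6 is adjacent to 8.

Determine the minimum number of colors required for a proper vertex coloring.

6

0, 2, 3, 4, 5, 7 are mutually adjacent (a clique of size 6), so at least 6 colors are needed.
6 colors suffice: color a → {0, 1}; color b → {4, 6}; color c → {3}; color d → {2}; color e → {7, 8}; color f → {5}. Every edge joins two different colors.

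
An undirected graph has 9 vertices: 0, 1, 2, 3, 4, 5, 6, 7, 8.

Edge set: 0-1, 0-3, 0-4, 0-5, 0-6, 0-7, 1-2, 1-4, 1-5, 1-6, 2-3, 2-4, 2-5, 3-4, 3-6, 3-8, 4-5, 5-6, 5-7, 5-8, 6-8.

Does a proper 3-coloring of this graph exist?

No

0, 1, 4, 5 are mutually adjacent (a clique of size 4), so at least 4 colors are needed.
So 3 colors are not enough.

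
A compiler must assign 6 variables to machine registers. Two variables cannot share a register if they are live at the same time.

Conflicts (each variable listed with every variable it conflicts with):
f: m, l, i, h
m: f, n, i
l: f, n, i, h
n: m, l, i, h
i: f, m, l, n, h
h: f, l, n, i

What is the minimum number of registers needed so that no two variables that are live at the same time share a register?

l, n, i, h pairwise conflict, so at least 4 registers are needed.
4 registers suffice: register 1 → {i}; register 2 → {m, l}; register 3 → {h}; register 4 → {f, n}. Every pair that conflicts lands in different registers.

4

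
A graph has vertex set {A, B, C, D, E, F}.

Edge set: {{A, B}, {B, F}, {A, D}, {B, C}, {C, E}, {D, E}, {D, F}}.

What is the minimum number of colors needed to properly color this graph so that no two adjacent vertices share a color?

3

The cycle D-F-B-C-E-D has odd length 5, so it cannot be 2-colored; at least 3 colors are needed.
3 colors suffice: color red → {B, D}; color blue → {A, C, F}; color green → {E}. Each edge has distinct colors on its endpoints.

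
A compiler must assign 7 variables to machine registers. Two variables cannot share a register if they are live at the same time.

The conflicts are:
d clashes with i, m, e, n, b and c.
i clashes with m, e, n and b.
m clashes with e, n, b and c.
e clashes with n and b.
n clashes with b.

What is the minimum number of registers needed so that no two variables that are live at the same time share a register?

6

d, i, m, e, n, b all conflict with each other, so at least 6 registers are needed.
6 registers suffice: register 1 → {m}; register 2 → {d}; register 3 → {e, c}; register 4 → {b}; register 5 → {n}; register 6 → {i}. Each listed conflict is separated.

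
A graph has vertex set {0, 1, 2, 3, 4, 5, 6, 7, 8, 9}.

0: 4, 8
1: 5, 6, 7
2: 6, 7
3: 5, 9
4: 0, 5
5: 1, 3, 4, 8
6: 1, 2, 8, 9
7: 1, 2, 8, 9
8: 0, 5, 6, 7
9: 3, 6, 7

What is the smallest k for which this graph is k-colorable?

3

The cycle 6-1-5-3-9-6 has odd length 5, so it cannot be 2-colored; at least 3 colors are needed.
One proper 3-coloring: 0=red, 1=blue, 2=blue, 3=green, 4=blue, 5=red, 6=red, 7=red, 8=blue, 9=blue. Every edge joins two different colors.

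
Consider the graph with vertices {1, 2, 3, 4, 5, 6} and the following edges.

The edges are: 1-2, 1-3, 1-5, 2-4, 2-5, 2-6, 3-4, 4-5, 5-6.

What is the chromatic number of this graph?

1, 2, 5 form a triangle, so at least 3 colors are needed.
3 colors suffice: color a → {3, 5}; color b → {2}; color c → {1, 4, 6}. No two adjacent vertices share a color.

3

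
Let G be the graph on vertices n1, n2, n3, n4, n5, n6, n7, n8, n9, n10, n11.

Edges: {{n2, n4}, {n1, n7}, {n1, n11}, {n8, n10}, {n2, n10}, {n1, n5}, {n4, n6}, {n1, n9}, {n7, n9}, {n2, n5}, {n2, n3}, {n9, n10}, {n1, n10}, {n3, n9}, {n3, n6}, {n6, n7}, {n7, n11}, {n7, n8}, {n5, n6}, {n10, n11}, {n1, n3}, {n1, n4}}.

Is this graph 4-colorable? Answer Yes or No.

The chromatic number is 3. n1, n3, n9 form a triangle, so at least 3 colors are needed.
3 colors suffice: color 1 → {n1, n2, n6, n8}; color 2 → {n3, n4, n5, n7, n10}; color 3 → {n9, n11}.
Since 4 ≥ 3, a proper 4-coloring certainly exists.

Yes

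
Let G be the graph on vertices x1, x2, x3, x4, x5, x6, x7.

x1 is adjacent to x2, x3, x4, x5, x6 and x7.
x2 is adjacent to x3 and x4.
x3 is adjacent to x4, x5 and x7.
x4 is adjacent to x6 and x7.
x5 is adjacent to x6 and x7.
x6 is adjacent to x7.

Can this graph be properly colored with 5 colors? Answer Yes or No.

Yes

The chromatic number is 4. x1, x2, x3, x4 are mutually adjacent (a clique of size 4), so at least 4 colors are needed.
4 colors suffice: color 1 → {x1}; color 2 → {x3, x6}; color 3 → {x4, x5}; color 4 → {x2, x7}.
Since 5 ≥ 4, a proper 5-coloring certainly exists.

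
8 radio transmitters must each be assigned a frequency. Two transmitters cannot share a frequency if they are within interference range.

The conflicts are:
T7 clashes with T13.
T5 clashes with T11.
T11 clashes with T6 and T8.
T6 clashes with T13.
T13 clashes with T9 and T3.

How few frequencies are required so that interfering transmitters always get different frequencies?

T13 and T3 conflict, so at least 2 frequencies are needed.
2 frequencies suffice: T7=2, T5=2, T11=1, T6=2, T13=1, T8=2, T9=2, T3=2. No two conflicting transmitters share a frequency.

2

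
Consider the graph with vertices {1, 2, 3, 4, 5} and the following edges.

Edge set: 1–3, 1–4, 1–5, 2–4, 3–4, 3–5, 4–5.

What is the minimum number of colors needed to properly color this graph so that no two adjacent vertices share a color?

1, 3, 4, 5 form a clique, so at least 4 colors are needed.
A valid assignment using 4 colors: 1=b, 2=b, 3=c, 4=a, 5=d. No two adjacent vertices share a color.

4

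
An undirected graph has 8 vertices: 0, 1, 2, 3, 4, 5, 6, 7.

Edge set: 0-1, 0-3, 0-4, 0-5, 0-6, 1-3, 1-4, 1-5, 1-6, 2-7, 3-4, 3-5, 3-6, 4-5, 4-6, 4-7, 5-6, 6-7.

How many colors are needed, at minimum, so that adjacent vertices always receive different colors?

0, 1, 3, 4, 5, 6 are mutually adjacent (a clique of size 6), so at least 6 colors are needed.
6 colors suffice: color a → {2, 4}; color b → {6}; color c → {5, 7}; color d → {3}; color e → {1}; color f → {0}. No two adjacent vertices share a color.

6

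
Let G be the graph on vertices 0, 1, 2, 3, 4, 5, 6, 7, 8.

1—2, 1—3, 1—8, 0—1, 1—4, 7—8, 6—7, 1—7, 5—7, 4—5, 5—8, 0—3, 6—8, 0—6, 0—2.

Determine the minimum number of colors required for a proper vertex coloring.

3

0, 1, 3 are pairwise adjacent, so at least 3 colors are needed.
A valid assignment using 3 colors: 0=blue, 1=red, 2=green, 3=green, 4=blue, 5=red, 6=red, 7=green, 8=blue. Every edge joins two different colors.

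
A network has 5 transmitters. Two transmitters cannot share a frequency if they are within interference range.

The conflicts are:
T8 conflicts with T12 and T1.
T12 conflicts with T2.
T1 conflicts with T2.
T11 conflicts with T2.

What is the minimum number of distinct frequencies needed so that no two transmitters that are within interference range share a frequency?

T8 and T12 conflict, so at least 2 frequencies are needed.
2 frequencies suffice: frequency 1 → {T8, T2}; frequency 2 → {T12, T1, T11}. Each listed conflict is separated.

2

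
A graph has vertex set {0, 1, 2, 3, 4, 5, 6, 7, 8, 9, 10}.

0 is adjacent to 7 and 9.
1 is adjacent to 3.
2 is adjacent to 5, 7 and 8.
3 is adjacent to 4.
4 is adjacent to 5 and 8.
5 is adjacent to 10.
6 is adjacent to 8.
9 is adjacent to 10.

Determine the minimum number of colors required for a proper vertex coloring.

6 and 8 are adjacent, so at least 2 colors are needed.
2 colors suffice: 0=a, 1=a, 2=a, 3=b, 4=a, 5=b, 6=a, 7=b, 8=b, 9=b, 10=a. Every edge joins two different colors.

2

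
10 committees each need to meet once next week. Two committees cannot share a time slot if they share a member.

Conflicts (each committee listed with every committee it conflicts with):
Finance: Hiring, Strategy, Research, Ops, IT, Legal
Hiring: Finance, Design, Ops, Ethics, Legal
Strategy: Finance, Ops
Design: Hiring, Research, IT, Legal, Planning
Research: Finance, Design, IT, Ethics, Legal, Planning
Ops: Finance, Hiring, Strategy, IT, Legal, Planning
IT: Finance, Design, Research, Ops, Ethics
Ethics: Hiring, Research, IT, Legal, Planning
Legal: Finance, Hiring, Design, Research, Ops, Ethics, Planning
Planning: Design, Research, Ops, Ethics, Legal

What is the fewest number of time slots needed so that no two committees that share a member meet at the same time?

4

Finance, Hiring, Ops, Legal all conflict with each other, so at least 4 time slots are needed.
4 time slots suffice: time slot 1 → {Strategy, IT, Legal}; time slot 2 → {Research, Ops}; time slot 3 → {Finance, Design, Ethics}; time slot 4 → {Hiring, Planning}. Each listed conflict is separated.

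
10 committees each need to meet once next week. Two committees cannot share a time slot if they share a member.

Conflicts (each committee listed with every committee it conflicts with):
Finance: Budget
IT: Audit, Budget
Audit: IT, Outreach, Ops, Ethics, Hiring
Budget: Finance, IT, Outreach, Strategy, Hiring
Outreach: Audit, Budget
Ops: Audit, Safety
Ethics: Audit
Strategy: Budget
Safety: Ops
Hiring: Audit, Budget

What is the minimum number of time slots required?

2

Finance and Budget conflict, so at least 2 time slots are needed.
Using 2 time slots: Finance=2, IT=2, Audit=1, Budget=1, Outreach=2, Ops=2, Ethics=2, Strategy=2, Safety=1, Hiring=2. Each listed conflict is separated.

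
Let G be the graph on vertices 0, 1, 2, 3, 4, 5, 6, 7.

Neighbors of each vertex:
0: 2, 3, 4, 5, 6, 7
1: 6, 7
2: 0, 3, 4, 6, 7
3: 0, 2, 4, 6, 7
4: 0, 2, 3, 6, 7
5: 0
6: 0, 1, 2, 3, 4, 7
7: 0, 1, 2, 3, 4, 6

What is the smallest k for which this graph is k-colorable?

6

0, 2, 3, 4, 6, 7 are pairwise adjacent (a clique of size 6), so at least 6 colors are needed.
6 colors suffice: color red → {5, 7}; color blue → {0, 1}; color green → {6}; color yellow → {3}; color purple → {2}; color orange → {4}. No two adjacent vertices share a color.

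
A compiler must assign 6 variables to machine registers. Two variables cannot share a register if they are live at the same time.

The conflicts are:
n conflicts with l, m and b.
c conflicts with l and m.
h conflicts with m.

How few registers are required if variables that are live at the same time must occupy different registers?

c and m conflict, so at least 2 registers are needed.
2 registers suffice: register 1 → {l, m, b}; register 2 → {n, c, h}. Every pair that conflicts lands in different registers.

2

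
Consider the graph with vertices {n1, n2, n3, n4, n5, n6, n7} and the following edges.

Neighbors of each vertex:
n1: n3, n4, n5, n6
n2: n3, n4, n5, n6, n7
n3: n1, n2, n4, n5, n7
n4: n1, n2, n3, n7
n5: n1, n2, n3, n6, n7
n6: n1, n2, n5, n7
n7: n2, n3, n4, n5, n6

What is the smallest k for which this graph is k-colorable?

n2, n3, n4, n7 are pairwise adjacent (a clique of size 4), so at least 4 colors are needed.
A valid assignment using 4 colors: n1=1, n2=2, n3=3, n4=4, n5=4, n6=3, n7=1. Every edge joins two different colors.

4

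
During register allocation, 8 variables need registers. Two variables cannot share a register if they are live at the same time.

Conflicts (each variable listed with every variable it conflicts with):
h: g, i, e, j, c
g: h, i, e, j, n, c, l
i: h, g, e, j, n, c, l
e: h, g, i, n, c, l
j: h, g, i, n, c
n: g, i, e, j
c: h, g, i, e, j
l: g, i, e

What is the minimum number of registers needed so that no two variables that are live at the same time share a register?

h, g, i, j, c are mutually in conflict, so at least 5 registers are needed.
5 registers suffice: h=4, g=2, i=1, e=3, j=3, n=4, c=5, l=4. Each listed conflict is separated.

5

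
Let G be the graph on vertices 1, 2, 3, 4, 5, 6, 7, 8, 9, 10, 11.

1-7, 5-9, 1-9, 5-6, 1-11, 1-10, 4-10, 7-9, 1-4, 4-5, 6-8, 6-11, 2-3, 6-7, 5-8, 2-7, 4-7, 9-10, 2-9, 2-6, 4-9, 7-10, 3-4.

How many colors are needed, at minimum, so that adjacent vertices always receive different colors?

1, 4, 7, 9, 10 form a clique, so at least 5 colors are needed.
A valid assignment using 5 colors: 1=yellow, 2=yellow, 3=red, 4=blue, 5=red, 6=blue, 7=red, 8=green, 9=green, 10=purple, 11=red. No two adjacent vertices share a color.

5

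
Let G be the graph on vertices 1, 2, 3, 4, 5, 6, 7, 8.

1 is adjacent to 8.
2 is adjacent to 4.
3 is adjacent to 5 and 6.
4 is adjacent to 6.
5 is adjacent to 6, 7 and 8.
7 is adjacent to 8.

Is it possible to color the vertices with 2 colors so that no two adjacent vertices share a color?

5, 7, 8 are mutually adjacent, so at least 3 colors are needed.
So 2 colors are not enough.

No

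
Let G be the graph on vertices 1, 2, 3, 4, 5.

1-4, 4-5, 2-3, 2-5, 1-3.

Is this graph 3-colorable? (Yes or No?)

The chromatic number is 3. The cycle 2-3-1-4-5-2 has odd length 5, so it cannot be 2-colored; at least 3 colors are needed.
A valid assignment using 3 colors: 1=red, 2=green, 3=blue, 4=blue, 5=red.
That is already a proper 3-coloring.

Yes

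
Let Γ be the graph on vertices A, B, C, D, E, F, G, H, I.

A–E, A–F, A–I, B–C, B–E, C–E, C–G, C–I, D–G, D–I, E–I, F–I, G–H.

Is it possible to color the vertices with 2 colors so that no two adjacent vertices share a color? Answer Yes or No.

No

A, E, I are pairwise adjacent, so at least 3 colors are needed.
So 2 colors are not enough.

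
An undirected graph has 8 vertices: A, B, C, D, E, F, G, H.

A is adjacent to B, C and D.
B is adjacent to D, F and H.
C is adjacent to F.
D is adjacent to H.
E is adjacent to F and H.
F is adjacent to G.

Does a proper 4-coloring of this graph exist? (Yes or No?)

Yes

The chromatic number is 3. B, D, H are mutually adjacent, so at least 3 colors are needed.
3 colors suffice: color 1 → {A, F, H}; color 2 → {B, C, E, G}; color 3 → {D}.
Since 4 ≥ 3, a proper 4-coloring certainly exists.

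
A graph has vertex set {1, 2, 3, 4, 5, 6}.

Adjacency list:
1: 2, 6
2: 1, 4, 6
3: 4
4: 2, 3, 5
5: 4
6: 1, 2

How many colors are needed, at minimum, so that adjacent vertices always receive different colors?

1, 2, 6 form a triangle, so at least 3 colors are needed.
3 colors suffice: color red → {1, 4}; color blue → {2, 3, 5}; color green → {6}. Each edge has distinct colors on its endpoints.

3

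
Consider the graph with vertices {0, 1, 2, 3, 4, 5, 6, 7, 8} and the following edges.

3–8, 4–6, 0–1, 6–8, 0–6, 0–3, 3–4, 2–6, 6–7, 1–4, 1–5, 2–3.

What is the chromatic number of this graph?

2

6 and 7 are adjacent, so at least 2 colors are needed.
2 colors suffice: color red → {1, 3, 6}; color blue → {0, 2, 4, 5, 7, 8}. Each edge has distinct colors on its endpoints.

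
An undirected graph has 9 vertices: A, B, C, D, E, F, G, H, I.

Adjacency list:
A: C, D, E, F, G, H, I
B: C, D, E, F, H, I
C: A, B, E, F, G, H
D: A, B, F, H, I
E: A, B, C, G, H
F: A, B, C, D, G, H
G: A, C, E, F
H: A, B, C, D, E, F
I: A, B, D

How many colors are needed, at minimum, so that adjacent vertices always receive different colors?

A, C, E, G are pairwise adjacent (a clique of size 4), so at least 4 colors are needed.
A valid assignment using 4 colors: A=1, B=1, C=3, D=3, E=4, F=4, G=2, H=2, I=2. No two adjacent vertices share a color.

4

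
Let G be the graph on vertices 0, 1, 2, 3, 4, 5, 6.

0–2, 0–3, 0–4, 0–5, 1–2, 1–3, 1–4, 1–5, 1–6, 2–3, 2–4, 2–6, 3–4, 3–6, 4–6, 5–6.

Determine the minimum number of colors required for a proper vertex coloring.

1, 2, 3, 4, 6 are pairwise adjacent (a clique of size 5), so at least 5 colors are needed.
5 colors suffice: 0=red, 1=purple, 2=green, 3=blue, 4=yellow, 5=blue, 6=red. No two adjacent vertices share a color.

5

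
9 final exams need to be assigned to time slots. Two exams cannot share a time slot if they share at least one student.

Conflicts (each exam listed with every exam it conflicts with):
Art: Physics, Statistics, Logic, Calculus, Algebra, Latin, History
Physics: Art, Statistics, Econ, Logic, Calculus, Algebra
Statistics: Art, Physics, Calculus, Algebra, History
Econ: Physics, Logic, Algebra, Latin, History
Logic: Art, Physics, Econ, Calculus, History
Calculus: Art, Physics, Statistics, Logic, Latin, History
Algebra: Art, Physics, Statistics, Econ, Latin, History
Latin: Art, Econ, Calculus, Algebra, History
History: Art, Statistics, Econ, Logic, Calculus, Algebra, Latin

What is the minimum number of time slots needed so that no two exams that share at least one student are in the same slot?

Art, Physics, Logic, Calculus pairwise conflict, so at least 4 time slots are needed.
A valid assignment using 4 time slots: Art=1, Physics=2, Statistics=4, Econ=1, Logic=4, Calculus=3, Algebra=3, Latin=4, History=2. No two conflicting exams share a time slot.

4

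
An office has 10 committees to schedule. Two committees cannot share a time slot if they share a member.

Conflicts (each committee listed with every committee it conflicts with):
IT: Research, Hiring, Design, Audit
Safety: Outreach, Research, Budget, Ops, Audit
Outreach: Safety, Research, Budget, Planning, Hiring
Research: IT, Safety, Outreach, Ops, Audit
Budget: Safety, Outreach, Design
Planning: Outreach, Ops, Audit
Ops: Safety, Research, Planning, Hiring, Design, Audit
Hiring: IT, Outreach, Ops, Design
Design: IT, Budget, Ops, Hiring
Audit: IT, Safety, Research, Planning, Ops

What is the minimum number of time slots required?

4

Safety, Research, Ops, Audit are mutually in conflict, so at least 4 time slots are needed.
4 time slots suffice: time slot 1 → {IT, Outreach, Ops}; time slot 2 → {Safety, Planning, Design}; time slot 3 → {Budget, Hiring, Audit}; time slot 4 → {Research}. No two conflicting committees share a time slot.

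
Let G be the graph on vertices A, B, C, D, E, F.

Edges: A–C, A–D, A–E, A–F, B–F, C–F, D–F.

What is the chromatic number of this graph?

3

A, D, F are mutually adjacent, so at least 3 colors are needed.
3 colors suffice: A=blue, B=blue, C=green, D=green, E=red, F=red. Each edge has distinct colors on its endpoints.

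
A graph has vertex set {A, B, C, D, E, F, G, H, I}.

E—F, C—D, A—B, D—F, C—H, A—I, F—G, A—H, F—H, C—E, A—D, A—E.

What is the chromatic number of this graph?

2

E and F are adjacent, so at least 2 colors are needed.
2 colors suffice: A=1, B=2, C=1, D=2, E=2, F=1, G=2, H=2, I=2. No two adjacent vertices share a color.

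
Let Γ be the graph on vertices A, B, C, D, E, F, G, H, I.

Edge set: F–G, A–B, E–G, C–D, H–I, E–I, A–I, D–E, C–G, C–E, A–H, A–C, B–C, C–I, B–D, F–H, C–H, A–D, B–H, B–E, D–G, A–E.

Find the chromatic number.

A, B, C, D, E form a clique, so at least 5 colors are needed.
5 colors suffice: color red → {C, F}; color blue → {E, H}; color green → {A, G}; color yellow → {D, I}; color purple → {B}. Every edge joins two different colors.

5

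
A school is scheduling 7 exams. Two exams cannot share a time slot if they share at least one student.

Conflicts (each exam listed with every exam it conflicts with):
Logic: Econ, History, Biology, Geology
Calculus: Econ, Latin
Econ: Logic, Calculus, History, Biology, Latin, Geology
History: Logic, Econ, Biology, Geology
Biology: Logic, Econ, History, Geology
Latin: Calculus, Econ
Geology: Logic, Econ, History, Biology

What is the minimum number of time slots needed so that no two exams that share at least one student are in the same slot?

5

Logic, Econ, History, Biology, Geology pairwise conflict, so at least 5 time slots are needed.
Using 5 time slots: Logic=3, Calculus=2, Econ=1, History=4, Biology=5, Latin=3, Geology=2. No two conflicting exams share a time slot.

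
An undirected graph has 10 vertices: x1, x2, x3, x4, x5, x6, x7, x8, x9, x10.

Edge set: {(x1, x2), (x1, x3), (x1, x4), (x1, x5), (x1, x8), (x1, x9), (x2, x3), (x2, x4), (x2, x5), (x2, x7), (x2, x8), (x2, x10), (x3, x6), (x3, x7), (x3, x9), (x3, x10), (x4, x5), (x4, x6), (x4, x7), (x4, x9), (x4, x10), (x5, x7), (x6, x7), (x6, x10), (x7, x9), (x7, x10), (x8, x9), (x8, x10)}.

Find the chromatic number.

4

x4, x6, x7, x10 form a clique, so at least 4 colors are needed.
A valid assignment using 4 colors: x1=B, x2=G, x3=R, x4=R, x5=Y, x6=G, x7=B, x8=R, x9=G, x10=Y. Each edge has distinct colors on its endpoints.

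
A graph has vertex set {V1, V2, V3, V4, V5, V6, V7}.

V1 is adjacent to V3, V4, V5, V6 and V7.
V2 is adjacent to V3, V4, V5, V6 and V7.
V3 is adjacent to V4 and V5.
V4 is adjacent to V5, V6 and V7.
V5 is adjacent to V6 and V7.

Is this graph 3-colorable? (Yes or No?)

No

V1, V4, V5, V7 are mutually adjacent (a clique of size 4), so at least 4 colors are needed.
So 3 colors are not enough.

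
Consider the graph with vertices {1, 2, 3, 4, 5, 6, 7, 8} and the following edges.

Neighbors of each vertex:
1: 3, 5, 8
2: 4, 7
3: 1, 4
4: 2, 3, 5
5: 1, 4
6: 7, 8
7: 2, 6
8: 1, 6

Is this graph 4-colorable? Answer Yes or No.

Yes

The chromatic number is 3. The cycle 8-6-7-2-4-3-1-8 has odd length 7, so it cannot be 2-colored; at least 3 colors are needed.
3 colors suffice: color a → {1, 4, 7}; color b → {2, 3, 5, 8}; color c → {6}.
Since 4 ≥ 3, a proper 4-coloring certainly exists.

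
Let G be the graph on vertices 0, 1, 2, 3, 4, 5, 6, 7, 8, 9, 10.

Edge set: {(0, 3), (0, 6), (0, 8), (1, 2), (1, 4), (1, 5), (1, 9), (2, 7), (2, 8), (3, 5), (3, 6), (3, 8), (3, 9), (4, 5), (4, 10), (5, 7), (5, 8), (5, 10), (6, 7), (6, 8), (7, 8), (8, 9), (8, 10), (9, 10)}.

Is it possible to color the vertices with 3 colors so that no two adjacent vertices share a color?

No

0, 3, 6, 8 form a clique, so at least 4 colors are needed.
So 3 colors are not enough.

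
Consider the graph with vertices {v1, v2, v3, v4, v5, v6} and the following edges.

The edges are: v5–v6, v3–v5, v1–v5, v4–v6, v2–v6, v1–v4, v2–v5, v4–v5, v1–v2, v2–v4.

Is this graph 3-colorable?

v2, v4, v5, v6 form a clique, so at least 4 colors are needed.
So 3 colors are not enough.

No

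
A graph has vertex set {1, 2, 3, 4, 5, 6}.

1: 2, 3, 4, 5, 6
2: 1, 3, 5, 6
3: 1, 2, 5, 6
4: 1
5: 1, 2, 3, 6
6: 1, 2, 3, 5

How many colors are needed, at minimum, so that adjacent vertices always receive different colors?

5

1, 2, 3, 5, 6 are pairwise adjacent (a clique of size 5), so at least 5 colors are needed.
5 colors suffice: 1=red, 2=blue, 3=green, 4=blue, 5=purple, 6=yellow. Every edge joins two different colors.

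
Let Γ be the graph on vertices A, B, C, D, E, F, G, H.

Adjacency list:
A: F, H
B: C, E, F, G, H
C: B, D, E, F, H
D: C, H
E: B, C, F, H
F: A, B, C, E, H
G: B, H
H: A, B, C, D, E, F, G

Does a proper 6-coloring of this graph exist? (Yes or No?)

Yes

The chromatic number is 5. B, C, E, F, H form a clique, so at least 5 colors are needed.
5 colors suffice: color 1 → {H}; color 2 → {A, C, G}; color 3 → {B, D}; color 4 → {F}; color 5 → {E}.
Since 6 ≥ 5, a proper 6-coloring certainly exists.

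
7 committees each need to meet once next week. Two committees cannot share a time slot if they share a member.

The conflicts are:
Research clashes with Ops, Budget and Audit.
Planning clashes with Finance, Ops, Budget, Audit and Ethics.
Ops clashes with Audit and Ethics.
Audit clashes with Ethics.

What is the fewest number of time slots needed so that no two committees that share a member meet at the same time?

4

Planning, Ops, Audit, Ethics are mutually in conflict, so at least 4 time slots are needed.
4 time slots suffice: time slot 1 → {Research, Planning}; time slot 2 → {Finance, Budget, Audit}; time slot 3 → {Ops}; time slot 4 → {Ethics}. Each listed conflict is separated.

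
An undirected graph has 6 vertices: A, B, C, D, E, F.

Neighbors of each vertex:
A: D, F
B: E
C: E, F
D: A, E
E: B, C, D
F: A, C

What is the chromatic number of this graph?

3

The cycle F-C-E-D-A-F has odd length 5, so it cannot be 2-colored; at least 3 colors are needed.
3 colors suffice: color red → {E, F}; color blue → {B, C, D}; color green → {A}. Each edge has distinct colors on its endpoints.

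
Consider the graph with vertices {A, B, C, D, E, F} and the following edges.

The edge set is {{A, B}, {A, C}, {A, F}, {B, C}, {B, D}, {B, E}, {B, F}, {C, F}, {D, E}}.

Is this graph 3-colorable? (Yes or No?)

No

A, B, C, F form a clique, so at least 4 colors are needed.
So 3 colors are not enough.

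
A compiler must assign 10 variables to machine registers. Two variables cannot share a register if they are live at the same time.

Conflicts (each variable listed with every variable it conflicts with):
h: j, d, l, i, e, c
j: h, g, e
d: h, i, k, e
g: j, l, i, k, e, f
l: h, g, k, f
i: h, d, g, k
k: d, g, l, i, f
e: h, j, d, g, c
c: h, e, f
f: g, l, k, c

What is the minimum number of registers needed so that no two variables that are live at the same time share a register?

4

g, l, k, f are mutually in conflict, so at least 4 registers are needed.
4 registers suffice: register 1 → {h, g}; register 2 → {k, e}; register 3 → {j, d, f}; register 4 → {l, i, c}. No two conflicting variables share a register.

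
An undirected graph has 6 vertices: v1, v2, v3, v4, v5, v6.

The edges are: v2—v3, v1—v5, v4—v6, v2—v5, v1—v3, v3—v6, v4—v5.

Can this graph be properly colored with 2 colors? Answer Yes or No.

No

The cycle v6-v3-v2-v5-v4-v6 has odd length 5, so it cannot be 2-colored; at least 3 colors are needed.
So 2 colors are not enough.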